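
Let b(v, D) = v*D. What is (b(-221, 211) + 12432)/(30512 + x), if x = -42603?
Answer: 34199/12091 ≈ 2.8285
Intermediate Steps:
b(v, D) = D*v
(b(-221, 211) + 12432)/(30512 + x) = (211*(-221) + 12432)/(30512 - 42603) = (-46631 + 12432)/(-12091) = -34199*(-1/12091) = 34199/12091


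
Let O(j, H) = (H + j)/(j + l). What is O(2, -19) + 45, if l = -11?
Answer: 422/9 ≈ 46.889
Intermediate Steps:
O(j, H) = (H + j)/(-11 + j) (O(j, H) = (H + j)/(j - 11) = (H + j)/(-11 + j))
O(2, -19) + 45 = (-19 + 2)/(-11 + 2) + 45 = -17/(-9) + 45 = -⅑*(-17) + 45 = 17/9 + 45 = 422/9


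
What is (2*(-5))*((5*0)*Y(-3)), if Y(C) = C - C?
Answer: 0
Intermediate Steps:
Y(C) = 0
(2*(-5))*((5*0)*Y(-3)) = (2*(-5))*((5*0)*0) = -0*0 = -10*0 = 0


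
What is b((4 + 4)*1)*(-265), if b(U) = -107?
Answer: 28355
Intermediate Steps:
b((4 + 4)*1)*(-265) = -107*(-265) = 28355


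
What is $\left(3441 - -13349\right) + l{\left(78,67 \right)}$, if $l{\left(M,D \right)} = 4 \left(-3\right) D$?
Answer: $15986$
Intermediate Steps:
$l{\left(M,D \right)} = - 12 D$
$\left(3441 - -13349\right) + l{\left(78,67 \right)} = \left(3441 - -13349\right) - 804 = \left(3441 + 13349\right) - 804 = 16790 - 804 = 15986$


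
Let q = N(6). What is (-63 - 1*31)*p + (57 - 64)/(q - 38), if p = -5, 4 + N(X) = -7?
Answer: 3291/7 ≈ 470.14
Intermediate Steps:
N(X) = -11 (N(X) = -4 - 7 = -11)
q = -11
(-63 - 1*31)*p + (57 - 64)/(q - 38) = (-63 - 1*31)*(-5) + (57 - 64)/(-11 - 38) = (-63 - 31)*(-5) - 7/(-49) = -94*(-5) - 7*(-1/49) = 470 + 1/7 = 3291/7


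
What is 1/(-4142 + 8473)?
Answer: 1/4331 ≈ 0.00023089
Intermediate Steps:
1/(-4142 + 8473) = 1/4331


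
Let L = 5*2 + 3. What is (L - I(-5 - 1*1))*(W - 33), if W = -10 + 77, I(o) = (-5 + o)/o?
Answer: 1139/3 ≈ 379.67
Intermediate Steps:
L = 13 (L = 10 + 3 = 13)
I(o) = (-5 + o)/o
W = 67
(L - I(-5 - 1*1))*(W - 33) = (13 - (-5 + (-5 - 1*1))/(-5 - 1*1))*(67 - 33) = (13 - (-5 + (-5 - 1))/(-5 - 1))*34 = (13 - (-5 - 6)/(-6))*34 = (13 - (-1)*(-11)/6)*34 = (13 - 1*11/6)*34 = (13 - 11/6)*34 = (67/6)*34 = 1139/3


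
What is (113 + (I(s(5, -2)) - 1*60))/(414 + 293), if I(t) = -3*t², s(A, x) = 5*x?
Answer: -247/707 ≈ -0.34936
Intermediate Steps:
(113 + (I(s(5, -2)) - 1*60))/(414 + 293) = (113 + (-3*(5*(-2))² - 1*60))/(414 + 293) = (113 + (-3*(-10)² - 60))/707 = (113 + (-3*100 - 60))*(1/707) = (113 + (-300 - 60))*(1/707) = (113 - 360)*(1/707) = -247*1/707 = -247/707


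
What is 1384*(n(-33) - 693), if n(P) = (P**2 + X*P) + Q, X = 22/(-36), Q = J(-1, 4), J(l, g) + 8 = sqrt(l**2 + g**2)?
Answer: 1694708/3 + 1384*sqrt(17) ≈ 5.7061e+5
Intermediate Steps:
J(l, g) = -8 + sqrt(g**2 + l**2) (J(l, g) = -8 + sqrt(l**2 + g**2) = -8 + sqrt(g**2 + l**2))
Q = -8 + sqrt(17) (Q = -8 + sqrt(4**2 + (-1)**2) = -8 + sqrt(16 + 1) = -8 + sqrt(17) ≈ -3.8769)
X = -11/18 (X = 22*(-1/36) = -11/18 ≈ -0.61111)
n(P) = -8 + sqrt(17) + P**2 - 11*P/18 (n(P) = (P**2 - 11*P/18) + (-8 + sqrt(17)) = -8 + sqrt(17) + P**2 - 11*P/18)
1384*(n(-33) - 693) = 1384*((-8 + sqrt(17) + (-33)**2 - 11/18*(-33)) - 693) = 1384*((-8 + sqrt(17) + 1089 + 121/6) - 693) = 1384*((6607/6 + sqrt(17)) - 693) = 1384*(2449/6 + sqrt(17)) = 1694708/3 + 1384*sqrt(17)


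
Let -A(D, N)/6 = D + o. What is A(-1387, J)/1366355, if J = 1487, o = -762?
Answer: 12894/1366355 ≈ 0.0094368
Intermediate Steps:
A(D, N) = 4572 - 6*D (A(D, N) = -6*(D - 762) = -6*(-762 + D) = 4572 - 6*D)
A(-1387, J)/1366355 = (4572 - 6*(-1387))/1366355 = (4572 + 8322)*(1/1366355) = 12894*(1/1366355) = 12894/1366355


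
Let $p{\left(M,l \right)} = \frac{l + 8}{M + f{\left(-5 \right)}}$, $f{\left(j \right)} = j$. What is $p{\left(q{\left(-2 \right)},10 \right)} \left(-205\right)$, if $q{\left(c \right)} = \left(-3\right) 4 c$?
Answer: $- \frac{3690}{19} \approx -194.21$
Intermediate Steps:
$q{\left(c \right)} = - 12 c$
$p{\left(M,l \right)} = \frac{8 + l}{-5 + M}$ ($p{\left(M,l \right)} = \frac{l + 8}{M - 5} = \frac{8 + l}{-5 + M}$)
$p{\left(q{\left(-2 \right)},10 \right)} \left(-205\right) = \frac{8 + 10}{-5 - -24} \left(-205\right) = \frac{1}{-5 + 24} \cdot 18 \left(-205\right) = \frac{1}{19} \cdot 18 \left(-205\right) = \frac{18}{19} \left(-205\right) = - \frac{3690}{19}$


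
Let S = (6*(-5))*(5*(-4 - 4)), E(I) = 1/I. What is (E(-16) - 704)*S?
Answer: -844875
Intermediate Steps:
S = 1200 (S = -150*(-8) = -30*(-40) = 1200)
(E(-16) - 704)*S = (1/(-16) - 704)*1200 = (-1/16 - 704)*1200 = -11265/16*1200 = -844875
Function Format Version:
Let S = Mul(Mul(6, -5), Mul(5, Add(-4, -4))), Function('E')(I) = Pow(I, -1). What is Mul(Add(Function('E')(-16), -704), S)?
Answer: -844875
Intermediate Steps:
S = 1200 (S = Mul(-30, Mul(5, -8)) = Mul(-30, -40) = 1200)
Mul(Add(Function('E')(-16), -704), S) = Mul(Add(Pow(-16, -1), -704), 1200) = Mul(Add(Rational(-1, 16), -704), 1200) = Mul(Rational(-11265, 16), 1200) = -844875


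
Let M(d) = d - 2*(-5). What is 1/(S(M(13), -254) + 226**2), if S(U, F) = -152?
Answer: 1/50924 ≈ 1.9637e-5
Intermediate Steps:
M(d) = 10 + d (M(d) = d + 10 = 10 + d)
1/(S(M(13), -254) + 226**2) = 1/(-152 + 226**2) = 1/(-152 + 51076) = 1/50924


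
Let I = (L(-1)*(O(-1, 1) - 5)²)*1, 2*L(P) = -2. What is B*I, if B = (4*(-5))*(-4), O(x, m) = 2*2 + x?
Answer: -320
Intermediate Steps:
O(x, m) = 4 + x
B = 80 (B = -20*(-4) = 80)
L(P) = -1 (L(P) = (½)*(-2) = -1)
I = -4 (I = -((4 - 1) - 5)²*1 = -(3 - 5)²*1 = -1*(-2)²*1 = -1*4*1 = -4*1 = -4)
B*I = 80*(-4) = -320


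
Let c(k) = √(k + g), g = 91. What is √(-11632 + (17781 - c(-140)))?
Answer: √(6149 - 7*I) ≈ 78.416 - 0.0446*I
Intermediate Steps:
c(k) = √(91 + k) (c(k) = √(k + 91) = √(91 + k))
√(-11632 + (17781 - c(-140))) = √(-11632 + (17781 - √(91 - 140))) = √(-11632 + (17781 - √(-49))) = √(-11632 + (17781 - 7*I)) = √(6149 - 7*I)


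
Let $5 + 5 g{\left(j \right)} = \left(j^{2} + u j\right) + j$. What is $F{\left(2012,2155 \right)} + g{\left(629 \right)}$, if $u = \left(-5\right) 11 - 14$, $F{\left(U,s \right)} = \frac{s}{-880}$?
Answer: $\frac{62101909}{880} \approx 70570.0$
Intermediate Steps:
$F{\left(U,s \right)} = - \frac{s}{880}$ ($F{\left(U,s \right)} = s \left(- \frac{1}{880}\right) = - \frac{s}{880}$)
$u = -69$ ($u = -55 - 14 = -69$)
$g{\left(j \right)} = -1 - \frac{68 j}{5} + \frac{j^{2}}{5}$ ($g{\left(j \right)} = -1 + \frac{\left(j^{2} - 69 j\right) + j}{5} = -1 + \frac{j^{2} - 68 j}{5} = -1 + \left(- \frac{68 j}{5} + \frac{j^{2}}{5}\right) = -1 - \frac{68 j}{5} + \frac{j^{2}}{5}$)
$F{\left(2012,2155 \right)} + g{\left(629 \right)} = \left(- \frac{1}{880}\right) 2155 - \left(\frac{42777}{5} - \frac{395641}{5}\right) = - \frac{431}{176} - - \frac{352864}{5} = - \frac{431}{176} + \frac{352864}{5} = \frac{62101909}{880}$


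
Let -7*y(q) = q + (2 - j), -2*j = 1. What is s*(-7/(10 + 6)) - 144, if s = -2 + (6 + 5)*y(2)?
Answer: -4481/32 ≈ -140.03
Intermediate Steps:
j = -1/2 (j = -1/2*1 = -1/2 ≈ -0.50000)
y(q) = -5/14 - q/7 (y(q) = -(q + (2 - 1*(-1/2)))/7 = -(q + (2 + 1/2))/7 = -(q + 5/2)/7 = -(5/2 + q)/7 = -5/14 - q/7)
s = -127/14 (s = -2 + (6 + 5)*(-5/14 - 1/7*2) = -2 + 11*(-5/14 - 2/7) = -2 + 11*(-9/14) = -2 - 99/14 = -127/14 ≈ -9.0714)
s*(-7/(10 + 6)) - 144 = -127*(-7)/(14*(10 + 6)) - 144 = -127*(-7)/(14*16) - 144 = -127*(-7)/224 - 144 = -127/14*(-7/16) - 144 = 127/32 - 144 = -4481/32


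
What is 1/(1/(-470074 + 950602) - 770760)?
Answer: -480528/370371761279 ≈ -1.2974e-6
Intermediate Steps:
1/(1/(-470074 + 950602) - 770760) = 1/(1/480528 - 770760) = 1/(-370371761279/480528) = -480528/370371761279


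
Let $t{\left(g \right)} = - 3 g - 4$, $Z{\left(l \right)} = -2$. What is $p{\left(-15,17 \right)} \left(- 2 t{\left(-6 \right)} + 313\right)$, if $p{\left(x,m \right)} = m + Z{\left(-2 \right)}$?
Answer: $4275$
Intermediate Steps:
$t{\left(g \right)} = -4 - 3 g$
$p{\left(x,m \right)} = -2 + m$ ($p{\left(x,m \right)} = m - 2 = -2 + m$)
$p{\left(-15,17 \right)} \left(- 2 t{\left(-6 \right)} + 313\right) = \left(-2 + 17\right) \left(- 2 \left(-4 - -18\right) + 313\right) = 15 \left(- 2 \left(-4 + 18\right) + 313\right) = 15 \left(\left(-2\right) 14 + 313\right) = 15 \left(-28 + 313\right) = 15 \cdot 285 = 4275$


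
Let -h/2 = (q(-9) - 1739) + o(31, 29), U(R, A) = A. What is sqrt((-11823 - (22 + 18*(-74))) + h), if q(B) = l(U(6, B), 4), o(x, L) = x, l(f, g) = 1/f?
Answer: I*sqrt(63871)/3 ≈ 84.242*I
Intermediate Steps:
q(B) = 1/B
h = 30746/9 (h = -2*((1/(-9) - 1739) + 31) = -2*((-1/9 - 1739) + 31) = -2*(-15652/9 + 31) = -2*(-15373/9) = 30746/9 ≈ 3416.2)
sqrt((-11823 - (22 + 18*(-74))) + h) = sqrt((-11823 - (22 + 18*(-74))) + 30746/9) = sqrt((-11823 - (22 - 1332)) + 30746/9) = sqrt((-11823 - 1*(-1310)) + 30746/9) = sqrt((-11823 + 1310) + 30746/9) = sqrt(-10513 + 30746/9) = sqrt(-63871/9) = I*sqrt(63871)/3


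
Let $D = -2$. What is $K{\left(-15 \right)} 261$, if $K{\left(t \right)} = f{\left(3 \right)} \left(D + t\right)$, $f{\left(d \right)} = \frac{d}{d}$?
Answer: $-4437$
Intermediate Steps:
$f{\left(d \right)} = 1$
$K{\left(t \right)} = -2 + t$ ($K{\left(t \right)} = 1 \left(-2 + t\right) = -2 + t$)
$K{\left(-15 \right)} 261 = \left(-2 - 15\right) 261 = \left(-17\right) 261 = -4437$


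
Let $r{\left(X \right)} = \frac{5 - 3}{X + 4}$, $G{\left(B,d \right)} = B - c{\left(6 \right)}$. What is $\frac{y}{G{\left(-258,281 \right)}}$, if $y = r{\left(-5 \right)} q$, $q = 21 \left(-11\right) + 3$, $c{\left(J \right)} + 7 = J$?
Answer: $- \frac{456}{257} \approx -1.7743$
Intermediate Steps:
$c{\left(J \right)} = -7 + J$
$G{\left(B,d \right)} = 1 + B$ ($G{\left(B,d \right)} = B - \left(-7 + 6\right) = B - -1 = B + 1 = 1 + B$)
$r{\left(X \right)} = \frac{2}{4 + X}$
$q = -228$ ($q = -231 + 3 = -228$)
$y = 456$ ($y = \frac{2}{4 - 5} \left(-228\right) = \frac{2}{-1} \left(-228\right) = 2 \left(-1\right) \left(-228\right) = \left(-2\right) \left(-228\right) = 456$)
$\frac{y}{G{\left(-258,281 \right)}} = \frac{456}{1 - 258} = \frac{456}{-257} = 456 \left(- \frac{1}{257}\right) = - \frac{456}{257}$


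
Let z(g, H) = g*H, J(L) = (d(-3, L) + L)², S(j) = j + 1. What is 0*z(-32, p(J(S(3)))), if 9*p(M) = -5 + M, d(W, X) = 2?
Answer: 0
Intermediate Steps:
S(j) = 1 + j
J(L) = (2 + L)²
p(M) = -5/9 + M/9 (p(M) = (-5 + M)/9 = -5/9 + M/9)
z(g, H) = H*g
0*z(-32, p(J(S(3)))) = 0*((-5/9 + (2 + (1 + 3))²/9)*(-32)) = 0*((-5/9 + (2 + 4)²/9)*(-32)) = 0*((-5/9 + (⅑)*6²)*(-32)) = 0*((-5/9 + (⅑)*36)*(-32)) = 0*((-5/9 + 4)*(-32)) = 0*((31/9)*(-32)) = 0*(-992/9) = 0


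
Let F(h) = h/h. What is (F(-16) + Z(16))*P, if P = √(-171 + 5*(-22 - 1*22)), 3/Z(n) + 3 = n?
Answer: 16*I*√391/13 ≈ 24.337*I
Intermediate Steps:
Z(n) = 3/(-3 + n)
F(h) = 1
P = I*√391 (P = √(-171 + 5*(-22 - 22)) = √(-171 + 5*(-44)) = √(-171 - 220) = √(-391) = I*√391 ≈ 19.774*I)
(F(-16) + Z(16))*P = (1 + 3/(-3 + 16))*(I*√391) = (1 + 3/13)*(I*√391) = 16*(I*√391)/13 = 16*I*√391/13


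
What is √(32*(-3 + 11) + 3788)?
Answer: 2*√1011 ≈ 63.592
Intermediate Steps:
√(32*(-3 + 11) + 3788) = √(32*8 + 3788) = √(256 + 3788) = √4044 = 2*√1011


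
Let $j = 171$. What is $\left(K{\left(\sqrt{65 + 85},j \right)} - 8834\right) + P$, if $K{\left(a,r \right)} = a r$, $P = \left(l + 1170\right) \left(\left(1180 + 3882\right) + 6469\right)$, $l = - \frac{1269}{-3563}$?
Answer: $\frac{48052552307}{3563} + 855 \sqrt{6} \approx 1.3489 \cdot 10^{7}$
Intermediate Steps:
$l = \frac{1269}{3563}$ ($l = \left(-1269\right) \left(- \frac{1}{3563}\right) = \frac{1269}{3563} \approx 0.35616$)
$P = \frac{48084027849}{3563}$ ($P = \left(\frac{1269}{3563} + 1170\right) \left(\left(1180 + 3882\right) + 6469\right) = \frac{4169979 \left(5062 + 6469\right)}{3563} = \frac{4169979}{3563} \cdot 11531 = \frac{48084027849}{3563} \approx 1.3495 \cdot 10^{7}$)
$\left(K{\left(\sqrt{65 + 85},j \right)} - 8834\right) + P = \left(\sqrt{65 + 85} \cdot 171 - 8834\right) + \frac{48084027849}{3563} = \left(\sqrt{150} \cdot 171 - 8834\right) + \frac{48084027849}{3563} = \left(5 \sqrt{6} \cdot 171 - 8834\right) + \frac{48084027849}{3563} = \left(855 \sqrt{6} - 8834\right) + \frac{48084027849}{3563} = \left(-8834 + 855 \sqrt{6}\right) + \frac{48084027849}{3563} = \frac{48052552307}{3563} + 855 \sqrt{6}$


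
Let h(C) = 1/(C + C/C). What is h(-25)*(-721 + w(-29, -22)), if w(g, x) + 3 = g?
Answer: 251/8 ≈ 31.375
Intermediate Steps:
w(g, x) = -3 + g
h(C) = 1/(1 + C) (h(C) = 1/(C + 1) = 1/(1 + C))
h(-25)*(-721 + w(-29, -22)) = (-721 + (-3 - 29))/(1 - 25) = (-721 - 32)/(-24) = -1/24*(-753) = 251/8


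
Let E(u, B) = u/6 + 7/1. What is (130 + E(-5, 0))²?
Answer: 667489/36 ≈ 18541.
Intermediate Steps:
E(u, B) = 7 + u/6 (E(u, B) = u*(⅙) + 7*1 = u/6 + 7 = 7 + u/6)
(130 + E(-5, 0))² = (130 + (7 + (⅙)*(-5)))² = (130 + (7 - ⅚))² = (130 + 37/6)² = (817/6)² = 667489/36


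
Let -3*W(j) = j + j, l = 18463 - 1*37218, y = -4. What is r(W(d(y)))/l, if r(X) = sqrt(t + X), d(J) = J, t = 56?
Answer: -4*sqrt(33)/56265 ≈ -0.00040839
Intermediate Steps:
l = -18755 (l = 18463 - 37218 = -18755)
W(j) = -2*j/3 (W(j) = -(j + j)/3 = -2*j/3)
r(X) = sqrt(56 + X)
r(W(d(y)))/l = sqrt(56 - 2/3*(-4))/(-18755) = sqrt(56 + 8/3)*(-1/18755) = sqrt(176/3)*(-1/18755) = (4*sqrt(33)/3)*(-1/18755) = -4*sqrt(33)/56265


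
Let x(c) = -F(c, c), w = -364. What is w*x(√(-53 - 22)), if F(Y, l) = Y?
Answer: 1820*I*√3 ≈ 3152.3*I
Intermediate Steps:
x(c) = -c
w*x(√(-53 - 22)) = -(-364)*√(-53 - 22) = -(-364)*√(-75) = -(-364)*5*I*√3 = -(-1820)*I*√3 = 1820*I*√3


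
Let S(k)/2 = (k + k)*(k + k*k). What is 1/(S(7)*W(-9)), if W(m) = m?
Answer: -1/14112 ≈ -7.0862e-5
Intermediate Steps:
S(k) = 4*k*(k + k**2) (S(k) = 2*((k + k)*(k + k*k)) = 2*((2*k)*(k + k**2)) = 2*(2*k*(k + k**2)) = 4*k*(k + k**2))
1/(S(7)*W(-9)) = 1/((4*7**2*(1 + 7))*(-9)) = 1/((4*49*8)*(-9)) = 1/(1568*(-9)) = 1/(-14112) = -1/14112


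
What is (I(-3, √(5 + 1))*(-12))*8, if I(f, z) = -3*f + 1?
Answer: -960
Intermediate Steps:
I(f, z) = 1 - 3*f
(I(-3, √(5 + 1))*(-12))*8 = ((1 - 3*(-3))*(-12))*8 = ((1 + 9)*(-12))*8 = (10*(-12))*8 = -120*8 = -960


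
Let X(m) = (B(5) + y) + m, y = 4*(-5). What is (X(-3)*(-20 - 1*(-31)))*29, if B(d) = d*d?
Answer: 638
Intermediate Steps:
B(d) = d²
y = -20
X(m) = 5 + m (X(m) = (5² - 20) + m = (25 - 20) + m = 5 + m)
(X(-3)*(-20 - 1*(-31)))*29 = ((5 - 3)*(-20 - 1*(-31)))*29 = (2*(-20 + 31))*29 = (2*11)*29 = 22*29 = 638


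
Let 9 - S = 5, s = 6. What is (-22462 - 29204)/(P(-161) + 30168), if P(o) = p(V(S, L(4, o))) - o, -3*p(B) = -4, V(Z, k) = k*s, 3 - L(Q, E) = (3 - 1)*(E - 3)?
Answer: -154998/90991 ≈ -1.7034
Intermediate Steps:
S = 4 (S = 9 - 1*5 = 9 - 5 = 4)
L(Q, E) = 9 - 2*E (L(Q, E) = 3 - (3 - 1)*(E - 3) = 3 - 2*(-3 + E) = 3 - (-6 + 2*E) = 3 + (6 - 2*E) = 9 - 2*E)
V(Z, k) = 6*k (V(Z, k) = k*6 = 6*k)
p(B) = 4/3 (p(B) = -1/3*(-4) = 4/3)
P(o) = 4/3 - o
(-22462 - 29204)/(P(-161) + 30168) = (-22462 - 29204)/((4/3 - 1*(-161)) + 30168) = -51666/((4/3 + 161) + 30168) = -51666/(487/3 + 30168) = -51666/90991/3 = -51666*3/90991 = -154998/90991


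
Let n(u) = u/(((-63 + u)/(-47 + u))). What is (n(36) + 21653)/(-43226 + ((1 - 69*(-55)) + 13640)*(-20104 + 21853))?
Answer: 65003/91357014 ≈ 0.00071153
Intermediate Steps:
n(u) = u*(-47 + u)/(-63 + u) (n(u) = u/(((-63 + u)/(-47 + u))) = u*((-47 + u)/(-63 + u)) = u*(-47 + u)/(-63 + u))
(n(36) + 21653)/(-43226 + ((1 - 69*(-55)) + 13640)*(-20104 + 21853)) = (36*(-47 + 36)/(-63 + 36) + 21653)/(-43226 + ((1 - 69*(-55)) + 13640)*(-20104 + 21853)) = (36*(-11)/(-27) + 21653)/(-43226 + ((1 + 3795) + 13640)*1749) = (36*(-1/27)*(-11) + 21653)/(-43226 + (3796 + 13640)*1749) = (44/3 + 21653)/(-43226 + 17436*1749) = 65003/(3*(-43226 + 30495564)) = (65003/3)/30452338 = (65003/3)*(1/30452338) = 65003/91357014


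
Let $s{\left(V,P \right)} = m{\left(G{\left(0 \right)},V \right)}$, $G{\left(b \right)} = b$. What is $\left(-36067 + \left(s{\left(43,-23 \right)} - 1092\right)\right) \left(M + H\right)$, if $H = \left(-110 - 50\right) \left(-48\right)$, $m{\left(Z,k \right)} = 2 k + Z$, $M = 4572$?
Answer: $-454218396$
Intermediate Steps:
$m{\left(Z,k \right)} = Z + 2 k$
$s{\left(V,P \right)} = 2 V$ ($s{\left(V,P \right)} = 0 + 2 V = 2 V$)
$H = 7680$ ($H = \left(-160\right) \left(-48\right) = 7680$)
$\left(-36067 + \left(s{\left(43,-23 \right)} - 1092\right)\right) \left(M + H\right) = \left(-36067 + \left(2 \cdot 43 - 1092\right)\right) \left(4572 + 7680\right) = \left(-36067 + \left(86 - 1092\right)\right) 12252 = \left(-36067 - 1006\right) 12252 = \left(-37073\right) 12252 = -454218396$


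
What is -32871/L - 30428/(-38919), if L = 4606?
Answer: -1139155081/179260914 ≈ -6.3547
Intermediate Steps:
-32871/L - 30428/(-38919) = -32871/4606 - 30428/(-38919) = -32871*1/4606 - 30428*(-1/38919) = -32871/4606 + 30428/38919 = -1139155081/179260914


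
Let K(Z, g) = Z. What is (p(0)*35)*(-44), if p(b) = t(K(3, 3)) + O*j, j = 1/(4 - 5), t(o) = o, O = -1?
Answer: -6160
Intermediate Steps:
j = -1 (j = 1/(-1) = -1)
p(b) = 4 (p(b) = 3 - 1*(-1) = 3 + 1 = 4)
(p(0)*35)*(-44) = (4*35)*(-44) = 140*(-44) = -6160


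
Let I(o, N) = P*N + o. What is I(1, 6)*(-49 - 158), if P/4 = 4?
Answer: -20079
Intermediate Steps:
P = 16 (P = 4*4 = 16)
I(o, N) = o + 16*N (I(o, N) = 16*N + o = o + 16*N)
I(1, 6)*(-49 - 158) = (1 + 16*6)*(-49 - 158) = (1 + 96)*(-207) = 97*(-207) = -20079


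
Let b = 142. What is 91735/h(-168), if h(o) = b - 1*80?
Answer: 91735/62 ≈ 1479.6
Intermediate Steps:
h(o) = 62 (h(o) = 142 - 1*80 = 142 - 80 = 62)
91735/h(-168) = 91735/62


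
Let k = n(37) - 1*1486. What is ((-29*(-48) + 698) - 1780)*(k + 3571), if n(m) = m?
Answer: 657820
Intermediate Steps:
k = -1449 (k = 37 - 1*1486 = 37 - 1486 = -1449)
((-29*(-48) + 698) - 1780)*(k + 3571) = ((-29*(-48) + 698) - 1780)*(-1449 + 3571) = ((1392 + 698) - 1780)*2122 = (2090 - 1780)*2122 = 310*2122 = 657820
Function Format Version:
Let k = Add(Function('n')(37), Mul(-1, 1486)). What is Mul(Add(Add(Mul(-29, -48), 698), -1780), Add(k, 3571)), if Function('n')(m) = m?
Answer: 657820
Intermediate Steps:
k = -1449 (k = Add(37, Mul(-1, 1486)) = Add(37, -1486) = -1449)
Mul(Add(Add(Mul(-29, -48), 698), -1780), Add(k, 3571)) = Mul(Add(Add(Mul(-29, -48), 698), -1780), Add(-1449, 3571)) = Mul(Add(Add(1392, 698), -1780), 2122) = Mul(Add(2090, -1780), 2122) = Mul(310, 2122) = 657820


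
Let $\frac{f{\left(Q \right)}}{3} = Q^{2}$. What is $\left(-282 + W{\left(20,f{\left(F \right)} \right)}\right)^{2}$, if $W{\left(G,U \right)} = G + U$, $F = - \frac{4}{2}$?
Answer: $62500$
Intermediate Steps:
$F = -2$ ($F = \left(-4\right) \frac{1}{2} = -2$)
$f{\left(Q \right)} = 3 Q^{2}$
$\left(-282 + W{\left(20,f{\left(F \right)} \right)}\right)^{2} = \left(-282 + \left(20 + 3 \left(-2\right)^{2}\right)\right)^{2} = \left(-282 + \left(20 + 3 \cdot 4\right)\right)^{2} = \left(-282 + \left(20 + 12\right)\right)^{2} = \left(-282 + 32\right)^{2} = \left(-250\right)^{2} = 62500$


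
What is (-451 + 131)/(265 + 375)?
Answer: -½ ≈ -0.50000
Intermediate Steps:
(-451 + 131)/(265 + 375) = -320/640 = -320*1/640 = -½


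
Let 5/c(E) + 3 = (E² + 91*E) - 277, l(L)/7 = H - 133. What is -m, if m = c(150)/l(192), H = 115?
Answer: 1/903924 ≈ 1.1063e-6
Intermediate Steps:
l(L) = -126 (l(L) = 7*(115 - 133) = 7*(-18) = -126)
c(E) = 5/(-280 + E² + 91*E) (c(E) = 5/(-3 + ((E² + 91*E) - 277)) = 5/(-3 + (-277 + E² + 91*E)) = 5/(-280 + E² + 91*E))
m = -1/903924 (m = (5/(-280 + 150² + 91*150))/(-126) = (5/(-280 + 22500 + 13650))*(-1/126) = (5/35870)*(-1/126) = (5*(1/35870))*(-1/126) = (1/7174)*(-1/126) = -1/903924 ≈ -1.1063e-6)
-m = -1*(-1/903924) = 1/903924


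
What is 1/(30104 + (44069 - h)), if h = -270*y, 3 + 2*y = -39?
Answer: 1/68503 ≈ 1.4598e-5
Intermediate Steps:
y = -21 (y = -3/2 + (1/2)*(-39) = -3/2 - 39/2 = -21)
h = 5670 (h = -270*(-21) = 5670)
1/(30104 + (44069 - h)) = 1/(30104 + (44069 - 1*5670)) = 1/(30104 + (44069 - 5670)) = 1/(30104 + 38399) = 1/68503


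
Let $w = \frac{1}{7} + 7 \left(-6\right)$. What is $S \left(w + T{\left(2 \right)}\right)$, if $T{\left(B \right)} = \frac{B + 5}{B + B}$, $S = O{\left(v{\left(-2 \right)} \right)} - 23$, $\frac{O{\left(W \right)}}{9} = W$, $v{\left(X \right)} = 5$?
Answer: $- \frac{12353}{14} \approx -882.36$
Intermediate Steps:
$O{\left(W \right)} = 9 W$
$w = - \frac{293}{7}$ ($w = \frac{1}{7} - 42 = - \frac{293}{7} \approx -41.857$)
$S = 22$ ($S = 9 \cdot 5 - 23 = 45 - 23 = 22$)
$T{\left(B \right)} = \frac{5 + B}{2 B}$
$S \left(w + T{\left(2 \right)}\right) = 22 \left(- \frac{293}{7} + \frac{5 + 2}{2 \cdot 2}\right) = 22 \left(- \frac{293}{7} + \frac{1}{2} \cdot \frac{1}{2} \cdot 7\right) = 22 \left(- \frac{293}{7} + \frac{7}{4}\right) = 22 \left(- \frac{1123}{28}\right) = - \frac{12353}{14}$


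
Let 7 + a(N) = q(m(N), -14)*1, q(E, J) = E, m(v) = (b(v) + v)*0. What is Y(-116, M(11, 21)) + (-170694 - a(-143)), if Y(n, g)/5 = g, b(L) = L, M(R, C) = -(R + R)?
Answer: -170797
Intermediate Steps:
M(R, C) = -2*R
m(v) = 0 (m(v) = (v + v)*0 = (2*v)*0 = 0)
a(N) = -7 (a(N) = -7 + 0*1 = -7 + 0 = -7)
Y(n, g) = 5*g
Y(-116, M(11, 21)) + (-170694 - a(-143)) = 5*(-2*11) + (-170694 - 1*(-7)) = 5*(-22) + (-170694 + 7) = -110 - 170687 = -170797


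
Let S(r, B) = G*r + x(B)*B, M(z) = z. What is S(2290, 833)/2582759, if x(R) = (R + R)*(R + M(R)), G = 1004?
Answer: 2314337308/2582759 ≈ 896.07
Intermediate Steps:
x(R) = 4*R**2 (x(R) = (R + R)*(R + R) = (2*R)*(2*R) = 4*R**2)
S(r, B) = 4*B**3 + 1004*r (S(r, B) = 1004*r + (4*B**2)*B = 1004*r + 4*B**3 = 4*B**3 + 1004*r)
S(2290, 833)/2582759 = (4*833**3 + 1004*2290)/2582759 = (4*578009537 + 2299160)*(1/2582759) = (2312038148 + 2299160)*(1/2582759) = 2314337308*(1/2582759) = 2314337308/2582759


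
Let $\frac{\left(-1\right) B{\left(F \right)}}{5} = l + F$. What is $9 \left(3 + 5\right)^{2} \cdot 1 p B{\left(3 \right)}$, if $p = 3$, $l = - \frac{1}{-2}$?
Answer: $-30240$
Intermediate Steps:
$l = \frac{1}{2}$ ($l = \left(-1\right) \left(- \frac{1}{2}\right) = \frac{1}{2} \approx 0.5$)
$B{\left(F \right)} = - \frac{5}{2} - 5 F$ ($B{\left(F \right)} = - 5 \left(\frac{1}{2} + F\right) = - \frac{5}{2} - 5 F$)
$9 \left(3 + 5\right)^{2} \cdot 1 p B{\left(3 \right)} = 9 \left(3 + 5\right)^{2} \cdot 1 \cdot 3 \left(- \frac{5}{2} - 15\right) = 9 \cdot 8^{2} \cdot 3 \left(- \frac{5}{2} - 15\right) = 9 \cdot 64 \cdot 3 \left(- \frac{35}{2}\right) = 576 \left(- \frac{105}{2}\right) = -30240$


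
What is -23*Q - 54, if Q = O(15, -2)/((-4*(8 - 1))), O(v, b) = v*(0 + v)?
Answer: 3663/28 ≈ 130.82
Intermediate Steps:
O(v, b) = v² (O(v, b) = v*v = v²)
Q = -225/28 (Q = 15²/((-4*(8 - 1))) = 225/((-4*7)) = 225/(-28) = 225*(-1/28) = -225/28 ≈ -8.0357)
-23*Q - 54 = -23*(-225/28) - 54 = 5175/28 - 54 = 3663/28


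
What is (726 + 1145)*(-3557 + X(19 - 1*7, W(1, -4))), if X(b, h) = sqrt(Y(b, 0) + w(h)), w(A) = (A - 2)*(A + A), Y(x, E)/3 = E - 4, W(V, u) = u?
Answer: -6643921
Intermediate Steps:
Y(x, E) = -12 + 3*E (Y(x, E) = 3*(E - 4) = 3*(-4 + E) = -12 + 3*E)
w(A) = 2*A*(-2 + A) (w(A) = (-2 + A)*(2*A) = 2*A*(-2 + A))
X(b, h) = sqrt(-12 + 2*h*(-2 + h)) (X(b, h) = sqrt((-12 + 3*0) + 2*h*(-2 + h)) = sqrt((-12 + 0) + 2*h*(-2 + h)) = sqrt(-12 + 2*h*(-2 + h)))
(726 + 1145)*(-3557 + X(19 - 1*7, W(1, -4))) = (726 + 1145)*(-3557 + sqrt(2)*sqrt(-6 - 4*(-2 - 4))) = 1871*(-3557 + sqrt(2)*sqrt(-6 - 4*(-6))) = 1871*(-3557 + sqrt(2)*sqrt(-6 + 24)) = 1871*(-3557 + sqrt(2)*sqrt(18)) = 1871*(-3557 + sqrt(2)*(3*sqrt(2))) = 1871*(-3557 + 6) = 1871*(-3551) = -6643921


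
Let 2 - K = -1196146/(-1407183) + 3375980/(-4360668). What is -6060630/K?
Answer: -619826476410365562/196785697255 ≈ -3.1498e+6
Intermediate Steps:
K = 983928486275/511354823187 (K = 2 - (-1196146/(-1407183) + 3375980/(-4360668)) = 2 - (-1196146*(-1/1407183) + 3375980*(-1/4360668)) = 2 - (1196146/1407183 - 843995/1090167) = 2 - 1*38781160099/511354823187 = 2 - 38781160099/511354823187 = 983928486275/511354823187 ≈ 1.9242)
-6060630/K = -6060630/983928486275/511354823187 = -6060630*511354823187/983928486275 = -619826476410365562/196785697255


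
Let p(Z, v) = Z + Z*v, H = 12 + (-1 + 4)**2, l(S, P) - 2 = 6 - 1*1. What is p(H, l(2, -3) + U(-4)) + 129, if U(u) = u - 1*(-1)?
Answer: 234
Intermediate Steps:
l(S, P) = 7 (l(S, P) = 2 + (6 - 1*1) = 2 + (6 - 1) = 2 + 5 = 7)
U(u) = 1 + u (U(u) = u + 1 = 1 + u)
H = 21 (H = 12 + 3**2 = 12 + 9 = 21)
p(H, l(2, -3) + U(-4)) + 129 = 21*(1 + (7 + (1 - 4))) + 129 = 21*(1 + (7 - 3)) + 129 = 21*(1 + 4) + 129 = 21*5 + 129 = 105 + 129 = 234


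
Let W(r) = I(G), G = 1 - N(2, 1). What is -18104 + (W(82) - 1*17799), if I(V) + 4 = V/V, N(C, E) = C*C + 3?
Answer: -35906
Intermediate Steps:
N(C, E) = 3 + C² (N(C, E) = C² + 3 = 3 + C²)
G = -6 (G = 1 - (3 + 2²) = 1 - (3 + 4) = 1 - 1*7 = 1 - 7 = -6)
I(V) = -3 (I(V) = -4 + V/V = -4 + 1 = -3)
W(r) = -3
-18104 + (W(82) - 1*17799) = -18104 + (-3 - 1*17799) = -18104 + (-3 - 17799) = -18104 - 17802 = -35906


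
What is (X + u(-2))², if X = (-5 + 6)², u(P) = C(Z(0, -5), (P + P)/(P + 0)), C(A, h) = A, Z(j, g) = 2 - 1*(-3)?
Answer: 36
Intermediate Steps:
Z(j, g) = 5 (Z(j, g) = 2 + 3 = 5)
u(P) = 5
X = 1 (X = 1² = 1)
(X + u(-2))² = (1 + 5)² = 6² = 36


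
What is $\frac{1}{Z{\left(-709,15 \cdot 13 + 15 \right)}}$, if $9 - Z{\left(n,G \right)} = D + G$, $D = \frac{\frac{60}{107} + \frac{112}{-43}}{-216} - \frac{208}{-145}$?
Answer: $- \frac{36025830}{7293211157} \approx -0.0049396$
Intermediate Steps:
$D = \frac{52019327}{36025830}$ ($D = \left(60 \cdot \frac{1}{107} + 112 \left(- \frac{1}{43}\right)\right) \left(- \frac{1}{216}\right) - - \frac{208}{145} = \left(\frac{60}{107} - \frac{112}{43}\right) \left(- \frac{1}{216}\right) + \frac{208}{145} = \left(- \frac{9404}{4601}\right) \left(- \frac{1}{216}\right) + \frac{208}{145} = \frac{2351}{248454} + \frac{208}{145} = \frac{52019327}{36025830} \approx 1.4439$)
$Z{\left(n,G \right)} = \frac{272213143}{36025830} - G$ ($Z{\left(n,G \right)} = 9 - \left(\frac{52019327}{36025830} + G\right) = \frac{272213143}{36025830} - G$)
$\frac{1}{Z{\left(-709,15 \cdot 13 + 15 \right)}} = \frac{1}{\frac{272213143}{36025830} - \left(15 \cdot 13 + 15\right)} = \frac{1}{\frac{272213143}{36025830} - \left(195 + 15\right)} = \frac{1}{\frac{272213143}{36025830} - 210} = \frac{1}{- \frac{7293211157}{36025830}} = - \frac{36025830}{7293211157}$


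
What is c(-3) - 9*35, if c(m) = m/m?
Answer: -314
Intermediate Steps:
c(m) = 1
c(-3) - 9*35 = 1 - 9*35 = 1 - 315 = -314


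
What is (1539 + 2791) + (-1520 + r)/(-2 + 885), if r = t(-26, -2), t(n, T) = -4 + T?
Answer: 3821864/883 ≈ 4328.3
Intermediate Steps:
r = -6 (r = -4 - 2 = -6)
(1539 + 2791) + (-1520 + r)/(-2 + 885) = (1539 + 2791) + (-1520 - 6)/(-2 + 885) = 4330 - 1526/883 = 3821864/883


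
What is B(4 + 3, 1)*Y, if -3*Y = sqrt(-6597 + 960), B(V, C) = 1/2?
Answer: -I*sqrt(5637)/6 ≈ -12.513*I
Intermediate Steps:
B(V, C) = 1/2
Y = -I*sqrt(5637)/3 (Y = -sqrt(-6597 + 960)/3 = -I*sqrt(5637)/3 ≈ -25.027*I)
B(4 + 3, 1)*Y = (-I*sqrt(5637)/3)/2 = -I*sqrt(5637)/6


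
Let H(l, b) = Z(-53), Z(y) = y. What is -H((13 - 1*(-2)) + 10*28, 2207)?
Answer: 53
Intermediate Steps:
H(l, b) = -53
-H((13 - 1*(-2)) + 10*28, 2207) = -1*(-53) = 53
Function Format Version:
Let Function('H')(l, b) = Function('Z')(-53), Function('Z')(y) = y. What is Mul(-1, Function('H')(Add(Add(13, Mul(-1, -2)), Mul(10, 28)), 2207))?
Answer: 53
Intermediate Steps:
Function('H')(l, b) = -53
Mul(-1, Function('H')(Add(Add(13, Mul(-1, -2)), Mul(10, 28)), 2207)) = Mul(-1, -53) = 53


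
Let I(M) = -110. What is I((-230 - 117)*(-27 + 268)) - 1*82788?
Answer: -82898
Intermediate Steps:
I((-230 - 117)*(-27 + 268)) - 1*82788 = -110 - 1*82788 = -110 - 82788 = -82898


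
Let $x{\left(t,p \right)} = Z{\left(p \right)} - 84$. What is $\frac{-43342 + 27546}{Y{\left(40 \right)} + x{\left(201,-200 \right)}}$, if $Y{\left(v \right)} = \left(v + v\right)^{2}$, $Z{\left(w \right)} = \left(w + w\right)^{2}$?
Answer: $- \frac{3949}{41579} \approx -0.094976$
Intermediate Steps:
$Z{\left(w \right)} = 4 w^{2}$ ($Z{\left(w \right)} = \left(2 w\right)^{2} = 4 w^{2}$)
$x{\left(t,p \right)} = -84 + 4 p^{2}$ ($x{\left(t,p \right)} = 4 p^{2} - 84 = -84 + 4 p^{2}$)
$Y{\left(v \right)} = 4 v^{2}$ ($Y{\left(v \right)} = \left(2 v\right)^{2} = 4 v^{2}$)
$\frac{-43342 + 27546}{Y{\left(40 \right)} + x{\left(201,-200 \right)}} = \frac{-43342 + 27546}{4 \cdot 40^{2} - \left(84 - 4 \left(-200\right)^{2}\right)} = - \frac{15796}{4 \cdot 1600 + \left(-84 + 4 \cdot 40000\right)} = - \frac{15796}{6400 + \left(-84 + 160000\right)} = - \frac{15796}{6400 + 159916} = - \frac{15796}{166316} = \left(-15796\right) \frac{1}{166316} = - \frac{3949}{41579}$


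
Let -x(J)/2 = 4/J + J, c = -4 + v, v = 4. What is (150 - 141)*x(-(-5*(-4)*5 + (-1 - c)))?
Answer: 19610/11 ≈ 1782.7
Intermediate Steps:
c = 0 (c = -4 + 4 = 0)
x(J) = -8/J - 2*J (x(J) = -2*(4/J + J) = -2*(J + 4/J) = -8/J - 2*J)
(150 - 141)*x(-(-5*(-4)*5 + (-1 - c))) = (150 - 141)*(-8*(-1/(-5*(-4)*5 + (-1 - 1*0))) - (-2)*(-5*(-4)*5 + (-1 - 1*0))) = 9*(-8*(-1/(20*5 + (-1 + 0))) - (-2)*(20*5 + (-1 + 0))) = 9*(-8*(-1/(100 - 1)) - (-2)*(100 - 1)) = 9*(-8/((-1*99)) - (-2)*99) = 9*(-8/(-99) - 2*(-99)) = 9*(-8*(-1/99) + 198) = 9*(8/99 + 198) = 9*(19610/99) = 19610/11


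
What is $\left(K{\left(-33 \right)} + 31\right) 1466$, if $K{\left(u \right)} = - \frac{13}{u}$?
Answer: $\frac{1518776}{33} \approx 46024.0$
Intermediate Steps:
$\left(K{\left(-33 \right)} + 31\right) 1466 = \left(- \frac{13}{-33} + 31\right) 1466 = \left(\left(-13\right) \left(- \frac{1}{33}\right) + 31\right) 1466 = \left(\frac{13}{33} + 31\right) 1466 = \frac{1036}{33} \cdot 1466 = \frac{1518776}{33}$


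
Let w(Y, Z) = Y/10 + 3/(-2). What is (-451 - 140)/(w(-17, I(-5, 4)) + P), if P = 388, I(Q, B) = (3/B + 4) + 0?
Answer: -2955/1924 ≈ -1.5359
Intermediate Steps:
I(Q, B) = 4 + 3/B (I(Q, B) = (4 + 3/B) + 0 = 4 + 3/B)
w(Y, Z) = -3/2 + Y/10 (w(Y, Z) = Y*(⅒) + 3*(-½) = Y/10 - 3/2 = -3/2 + Y/10)
(-451 - 140)/(w(-17, I(-5, 4)) + P) = (-451 - 140)/((-3/2 + (⅒)*(-17)) + 388) = -591/((-3/2 - 17/10) + 388) = -591/(-16/5 + 388) = -591/1924/5 = -591*5/1924 = -2955/1924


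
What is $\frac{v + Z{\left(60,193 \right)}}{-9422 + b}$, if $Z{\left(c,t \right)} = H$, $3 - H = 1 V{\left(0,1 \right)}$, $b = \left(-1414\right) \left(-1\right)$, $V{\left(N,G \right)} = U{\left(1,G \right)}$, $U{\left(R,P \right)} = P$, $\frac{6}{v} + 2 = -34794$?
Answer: $- \frac{3163}{12665744} \approx -0.00024973$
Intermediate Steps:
$v = - \frac{3}{17398}$ ($v = \frac{6}{-2 - 34794} = \frac{6}{-34796} = 6 \left(- \frac{1}{34796}\right) = - \frac{3}{17398} \approx -0.00017243$)
$V{\left(N,G \right)} = G$
$b = 1414$
$H = 2$ ($H = 3 - 1 \cdot 1 = 3 - 1 = 2$)
$Z{\left(c,t \right)} = 2$
$\frac{v + Z{\left(60,193 \right)}}{-9422 + b} = \frac{- \frac{3}{17398} + 2}{-9422 + 1414} = \frac{34793}{17398 \left(-8008\right)} = \frac{34793}{17398} \left(- \frac{1}{8008}\right) = - \frac{3163}{12665744}$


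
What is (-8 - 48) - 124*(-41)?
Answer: 5028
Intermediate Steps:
(-8 - 48) - 124*(-41) = -56 + 5084 = 5028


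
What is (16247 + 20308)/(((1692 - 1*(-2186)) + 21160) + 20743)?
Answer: 36555/45781 ≈ 0.79848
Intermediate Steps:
(16247 + 20308)/(((1692 - 1*(-2186)) + 21160) + 20743) = 36555/(((1692 + 2186) + 21160) + 20743) = 36555/((3878 + 21160) + 20743) = 36555/(25038 + 20743) = 36555/45781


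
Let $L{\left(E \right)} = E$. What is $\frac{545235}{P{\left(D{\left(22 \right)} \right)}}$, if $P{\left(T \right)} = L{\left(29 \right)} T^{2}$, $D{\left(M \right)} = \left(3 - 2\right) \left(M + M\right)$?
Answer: $\frac{545235}{56144} \approx 9.7114$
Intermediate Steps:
$D{\left(M \right)} = 2 M$ ($D{\left(M \right)} = 1 \cdot 2 M = 2 M$)
$P{\left(T \right)} = 29 T^{2}$
$\frac{545235}{P{\left(D{\left(22 \right)} \right)}} = \frac{545235}{29 \left(2 \cdot 22\right)^{2}} = \frac{545235}{29 \cdot 44^{2}} = \frac{545235}{29 \cdot 1936} = \frac{545235}{56144}$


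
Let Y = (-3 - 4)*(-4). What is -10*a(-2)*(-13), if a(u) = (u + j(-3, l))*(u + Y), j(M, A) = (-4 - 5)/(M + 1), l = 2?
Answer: 8450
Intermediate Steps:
j(M, A) = -9/(1 + M)
Y = 28 (Y = -7*(-4) = 28)
a(u) = (28 + u)*(9/2 + u) (a(u) = (u - 9/(1 - 3))*(u + 28) = (u - 9/(-2))*(28 + u) = (u - 9*(-½))*(28 + u) = (u + 9/2)*(28 + u) = (9/2 + u)*(28 + u) = (28 + u)*(9/2 + u))
-10*a(-2)*(-13) = -10*(126 + (-2)² + (65/2)*(-2))*(-13) = -10*(126 + 4 - 65)*(-13) = -10*65*(-13) = -650*(-13) = 8450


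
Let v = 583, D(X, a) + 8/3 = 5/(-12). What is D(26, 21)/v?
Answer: -37/6996 ≈ -0.0052887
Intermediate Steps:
D(X, a) = -37/12 (D(X, a) = -8/3 + 5/(-12) = -8/3 + 5*(-1/12) = -8/3 - 5/12 = -37/12)
D(26, 21)/v = -37/12/583 = -37/12*1/583 = -37/6996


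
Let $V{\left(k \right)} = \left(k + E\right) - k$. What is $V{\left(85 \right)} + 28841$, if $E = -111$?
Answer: $28730$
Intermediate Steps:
$V{\left(k \right)} = -111$ ($V{\left(k \right)} = \left(k - 111\right) - k = \left(-111 + k\right) - k = -111$)
$V{\left(85 \right)} + 28841 = -111 + 28841 = 28730$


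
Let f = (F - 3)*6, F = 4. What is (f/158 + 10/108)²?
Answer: 310249/18198756 ≈ 0.017048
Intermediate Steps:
f = 6 (f = (4 - 3)*6 = 1*6 = 6)
(f/158 + 10/108)² = (6/158 + 10/108)² = (6*(1/158) + 10*(1/108))² = (3/79 + 5/54)² = (557/4266)² = 310249/18198756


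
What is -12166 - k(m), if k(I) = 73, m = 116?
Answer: -12239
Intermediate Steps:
-12166 - k(m) = -12166 - 1*73 = -12166 - 73 = -12239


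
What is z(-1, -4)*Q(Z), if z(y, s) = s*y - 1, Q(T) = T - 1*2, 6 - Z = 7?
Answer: -9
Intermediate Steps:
Z = -1 (Z = 6 - 1*7 = 6 - 7 = -1)
Q(T) = -2 + T (Q(T) = T - 2 = -2 + T)
z(y, s) = -1 + s*y
z(-1, -4)*Q(Z) = (-1 - 4*(-1))*(-2 - 1) = (-1 + 4)*(-3) = 3*(-3) = -9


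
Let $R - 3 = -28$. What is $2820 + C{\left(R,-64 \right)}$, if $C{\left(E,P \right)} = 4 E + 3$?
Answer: $2723$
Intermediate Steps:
$R = -25$ ($R = 3 - 28 = -25$)
$C{\left(E,P \right)} = 3 + 4 E$
$2820 + C{\left(R,-64 \right)} = 2820 + \left(3 + 4 \left(-25\right)\right) = 2820 + \left(3 - 100\right) = 2820 - 97 = 2723$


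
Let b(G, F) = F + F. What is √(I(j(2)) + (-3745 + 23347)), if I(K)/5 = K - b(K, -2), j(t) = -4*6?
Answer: 7*√398 ≈ 139.65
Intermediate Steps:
j(t) = -24
b(G, F) = 2*F
I(K) = 20 + 5*K (I(K) = 5*(K - 2*(-2)) = 5*(K - 1*(-4)) = 5*(K + 4) = 5*(4 + K) = 20 + 5*K)
√(I(j(2)) + (-3745 + 23347)) = √((20 + 5*(-24)) + (-3745 + 23347)) = √((20 - 120) + 19602) = √(-100 + 19602) = √19502 = 7*√398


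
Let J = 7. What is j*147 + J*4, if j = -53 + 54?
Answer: 175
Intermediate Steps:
j = 1
j*147 + J*4 = 1*147 + 7*4 = 147 + 28 = 175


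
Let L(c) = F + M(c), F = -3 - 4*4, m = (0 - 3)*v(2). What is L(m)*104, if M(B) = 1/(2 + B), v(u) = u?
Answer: -2002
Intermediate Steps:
m = -6 (m = (0 - 3)*2 = -3*2 = -6)
F = -19 (F = -3 - 16 = -19)
L(c) = -19 + 1/(2 + c)
L(m)*104 = ((-37 - 19*(-6))/(2 - 6))*104 = ((-37 + 114)/(-4))*104 = -¼*77*104 = -77/4*104 = -2002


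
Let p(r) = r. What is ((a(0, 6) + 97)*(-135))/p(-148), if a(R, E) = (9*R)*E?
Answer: 13095/148 ≈ 88.480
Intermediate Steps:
a(R, E) = 9*E*R
((a(0, 6) + 97)*(-135))/p(-148) = ((9*6*0 + 97)*(-135))/(-148) = ((0 + 97)*(-135))*(-1/148) = (97*(-135))*(-1/148) = -13095*(-1/148) = 13095/148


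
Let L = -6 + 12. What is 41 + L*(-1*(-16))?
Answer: 137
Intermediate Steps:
L = 6
41 + L*(-1*(-16)) = 41 + 6*(-1*(-16)) = 41 + 6*16 = 41 + 96 = 137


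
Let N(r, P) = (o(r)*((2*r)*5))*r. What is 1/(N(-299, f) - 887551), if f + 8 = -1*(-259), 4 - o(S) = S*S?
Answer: -1/79922699521 ≈ -1.2512e-11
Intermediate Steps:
o(S) = 4 - S² (o(S) = 4 - S*S = 4 - S²)
f = 251 (f = -8 - 1*(-259) = -8 + 259 = 251)
N(r, P) = 10*r²*(4 - r²) (N(r, P) = ((4 - r²)*((2*r)*5))*r = ((4 - r²)*(10*r))*r = (10*r*(4 - r²))*r = 10*r²*(4 - r²))
1/(N(-299, f) - 887551) = 1/(10*(-299)²*(4 - 1*(-299)²) - 887551) = 1/(10*89401*(4 - 1*89401) - 887551) = 1/(10*89401*(4 - 89401) - 887551) = 1/(10*89401*(-89397) - 887551) = 1/(-79921811970 - 887551) = 1/(-79922699521) = -1/79922699521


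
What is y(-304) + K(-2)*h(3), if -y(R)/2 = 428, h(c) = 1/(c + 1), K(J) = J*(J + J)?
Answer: -854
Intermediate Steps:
K(J) = 2*J² (K(J) = J*(2*J) = 2*J²)
h(c) = 1/(1 + c)
y(R) = -856 (y(R) = -2*428 = -856)
y(-304) + K(-2)*h(3) = -856 + (2*(-2)²)/(1 + 3) = -856 + (2*4)/4 = -856 + 8*(¼) = -856 + 2 = -854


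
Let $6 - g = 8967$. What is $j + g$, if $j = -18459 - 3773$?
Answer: $-31193$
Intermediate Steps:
$g = -8961$ ($g = 6 - 8967 = -8961$)
$j = -22232$
$j + g = -22232 - 8961 = -31193$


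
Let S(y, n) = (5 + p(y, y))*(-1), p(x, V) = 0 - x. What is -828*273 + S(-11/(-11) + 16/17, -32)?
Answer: -3842800/17 ≈ -2.2605e+5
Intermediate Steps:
p(x, V) = -x
S(y, n) = -5 + y (S(y, n) = (5 - y)*(-1) = -5 + y)
-828*273 + S(-11/(-11) + 16/17, -32) = -828*273 + (-5 + (-11/(-11) + 16/17)) = -226044 + (-5 + (-11*(-1/11) + 16*(1/17))) = -226044 + (-5 + (1 + 16/17)) = -226044 + (-5 + 33/17) = -226044 - 52/17 = -3842800/17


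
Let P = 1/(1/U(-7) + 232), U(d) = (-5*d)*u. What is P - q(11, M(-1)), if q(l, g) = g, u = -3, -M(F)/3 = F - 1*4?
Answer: -365280/24359 ≈ -14.996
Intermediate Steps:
M(F) = 12 - 3*F (M(F) = -3*(F - 1*4) = -3*(F - 4) = -3*(-4 + F) = 12 - 3*F)
U(d) = 15*d (U(d) = -5*d*(-3) = 15*d)
P = 105/24359 (P = 1/(1/(15*(-7)) + 232) = 1/(1/(-105) + 232) = 1/(-1/105 + 232) = 1/(24359/105) = 105/24359 ≈ 0.0043105)
P - q(11, M(-1)) = 105/24359 - (12 - 3*(-1)) = 105/24359 - (12 + 3) = 105/24359 - 1*15 = 105/24359 - 15 = -365280/24359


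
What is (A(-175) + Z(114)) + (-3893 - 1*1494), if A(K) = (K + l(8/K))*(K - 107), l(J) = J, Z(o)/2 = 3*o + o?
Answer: 7855381/175 ≈ 44888.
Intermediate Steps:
Z(o) = 8*o (Z(o) = 2*(3*o + o) = 2*(4*o) = 8*o)
A(K) = (-107 + K)*(K + 8/K) (A(K) = (K + 8/K)*(K - 107) = (K + 8/K)*(-107 + K) = (-107 + K)*(K + 8/K))
(A(-175) + Z(114)) + (-3893 - 1*1494) = ((8 + (-175)² - 856/(-175) - 107*(-175)) + 8*114) + (-3893 - 1*1494) = ((8 + 30625 - 856*(-1/175) + 18725) + 912) + (-3893 - 1494) = ((8 + 30625 + 856/175 + 18725) + 912) - 5387 = (8638506/175 + 912) - 5387 = 8798106/175 - 5387 = 7855381/175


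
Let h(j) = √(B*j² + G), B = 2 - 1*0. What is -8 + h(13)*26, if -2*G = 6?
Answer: -8 + 26*√335 ≈ 467.88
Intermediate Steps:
G = -3 (G = -½*6 = -3)
B = 2 (B = 2 + 0 = 2)
h(j) = √(-3 + 2*j²) (h(j) = √(2*j² - 3) = √(-3 + 2*j²))
-8 + h(13)*26 = -8 + √(-3 + 2*13²)*26 = -8 + √(-3 + 2*169)*26 = -8 + √(-3 + 338)*26 = -8 + √335*26 = -8 + 26*√335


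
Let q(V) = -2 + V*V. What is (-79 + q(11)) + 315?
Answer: 355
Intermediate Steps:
q(V) = -2 + V**2
(-79 + q(11)) + 315 = (-79 + (-2 + 11**2)) + 315 = (-79 + (-2 + 121)) + 315 = (-79 + 119) + 315 = 40 + 315 = 355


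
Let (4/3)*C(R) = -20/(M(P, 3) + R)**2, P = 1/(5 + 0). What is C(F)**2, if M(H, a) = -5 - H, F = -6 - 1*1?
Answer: 140625/13845841 ≈ 0.010156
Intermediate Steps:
F = -7 (F = -6 - 1 = -7)
P = 1/5 ≈ 0.20000
C(R) = -15/(-26/5 + R)**2 (C(R) = 3*(-20/((-5 - 1*1/5) + R)**2)/4 = 3*(-20/((-5 - 1/5) + R)**2)/4 = 3*(-20/(-26/5 + R)**2)/4 = -15/(-26/5 + R)**2)
C(F)**2 = (-375/(-26 + 5*(-7))**2)**2 = (-375/(-26 - 35)**2)**2 = (-375/(-61)**2)**2 = (-375*1/3721)**2 = (-375/3721)**2 = 140625/13845841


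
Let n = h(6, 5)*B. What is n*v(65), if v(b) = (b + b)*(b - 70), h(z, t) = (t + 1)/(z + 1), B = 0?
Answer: 0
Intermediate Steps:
h(z, t) = (1 + t)/(1 + z)
v(b) = 2*b*(-70 + b) (v(b) = (2*b)*(-70 + b) = 2*b*(-70 + b))
n = 0 (n = ((1 + 5)/(1 + 6))*0 = (6/7)*0 = 0)
n*v(65) = 0*(2*65*(-70 + 65)) = 0*(2*65*(-5)) = 0*(-650) = 0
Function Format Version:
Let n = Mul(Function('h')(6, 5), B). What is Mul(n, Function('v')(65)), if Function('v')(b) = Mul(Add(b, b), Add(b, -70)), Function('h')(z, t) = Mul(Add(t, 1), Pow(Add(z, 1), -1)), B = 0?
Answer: 0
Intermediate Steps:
Function('h')(z, t) = Mul(Pow(Add(1, z), -1), Add(1, t)) (Function('h')(z, t) = Mul(Add(1, t), Pow(Add(1, z), -1)) = Mul(Pow(Add(1, z), -1), Add(1, t)))
Function('v')(b) = Mul(2, b, Add(-70, b)) (Function('v')(b) = Mul(Mul(2, b), Add(-70, b)) = Mul(2, b, Add(-70, b)))
n = 0 (n = Mul(Mul(Pow(Add(1, 6), -1), Add(1, 5)), 0) = Mul(Mul(Pow(7, -1), 6), 0) = Mul(Mul(Rational(1, 7), 6), 0) = Mul(Rational(6, 7), 0) = 0)
Mul(n, Function('v')(65)) = Mul(0, Mul(2, 65, Add(-70, 65))) = Mul(0, Mul(2, 65, -5)) = Mul(0, -650) = 0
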